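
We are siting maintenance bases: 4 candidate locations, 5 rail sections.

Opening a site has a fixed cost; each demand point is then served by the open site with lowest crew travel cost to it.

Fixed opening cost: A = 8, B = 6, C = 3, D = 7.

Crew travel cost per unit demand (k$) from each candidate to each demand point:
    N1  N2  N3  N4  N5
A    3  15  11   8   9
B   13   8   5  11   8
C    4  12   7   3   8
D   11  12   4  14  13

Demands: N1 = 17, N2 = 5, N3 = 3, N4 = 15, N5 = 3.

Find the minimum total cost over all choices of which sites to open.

192

Open {A, B, C}: assign each demand point to its cheapest open site.
  N1→A 17×3=51, N2→B 5×8=40, N3→B 3×5=15, N4→C 15×3=45, N5→B 3×8=24
  crew travel cost 175, fixed 17 → total 192.
Compare {A, B, C, D}: crew travel cost 172 + fixed 24 = 196.
Compare {B, C}: crew travel cost 192 + fixed 9 = 201.
Compare {B, C, D}: crew travel cost 189 + fixed 16 = 205.
All other subsets cost ≥ 196. Minimum total cost: 192.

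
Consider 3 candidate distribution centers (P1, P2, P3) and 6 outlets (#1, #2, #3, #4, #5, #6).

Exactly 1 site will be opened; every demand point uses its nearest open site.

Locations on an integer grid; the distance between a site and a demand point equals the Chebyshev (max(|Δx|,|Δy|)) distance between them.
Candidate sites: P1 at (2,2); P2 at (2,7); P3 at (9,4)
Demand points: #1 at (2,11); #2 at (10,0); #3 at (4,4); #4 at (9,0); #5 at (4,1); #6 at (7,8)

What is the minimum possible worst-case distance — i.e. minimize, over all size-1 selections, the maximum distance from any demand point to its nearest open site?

Open {P3}.
  Farthest demand point is #1 at distance 7 (to P3); all others are ≤ 7.
With {P2} the worst case is 8.
With {P1} the worst case is 9.
No size-1 selection achieves below 7.

7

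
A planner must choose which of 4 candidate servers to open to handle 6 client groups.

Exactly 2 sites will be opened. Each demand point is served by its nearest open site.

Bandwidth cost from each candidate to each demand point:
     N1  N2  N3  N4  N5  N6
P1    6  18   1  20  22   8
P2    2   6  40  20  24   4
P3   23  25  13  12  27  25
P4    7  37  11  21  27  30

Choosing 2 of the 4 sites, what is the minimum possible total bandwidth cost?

Open {P1, P2}.
  N1→P2 2, N2→P2 6, N3→P1 1, N4→P1 20, N5→P1 22, N6→P2 4  ⇒ total 55.
Compare {P2, P3}: total 61.
Compare {P1, P3}: total 67.
No size-2 selection does better; minimum is 55.

55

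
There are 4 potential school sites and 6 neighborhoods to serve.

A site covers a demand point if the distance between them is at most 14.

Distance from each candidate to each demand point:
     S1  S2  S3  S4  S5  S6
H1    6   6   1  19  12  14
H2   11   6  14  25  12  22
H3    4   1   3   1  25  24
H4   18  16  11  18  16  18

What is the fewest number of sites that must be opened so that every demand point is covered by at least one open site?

2

Coverage sets (demand points within 14 of each site):
  H1: {S1, S2, S3, S5, S6}
  H2: {S1, S2, S3, S5}
  H3: {S1, S2, S3, S4}
  H4: {S3}
No single site covers all 6 demand points.
But {H1, H3} covers everything, so the minimum is 2.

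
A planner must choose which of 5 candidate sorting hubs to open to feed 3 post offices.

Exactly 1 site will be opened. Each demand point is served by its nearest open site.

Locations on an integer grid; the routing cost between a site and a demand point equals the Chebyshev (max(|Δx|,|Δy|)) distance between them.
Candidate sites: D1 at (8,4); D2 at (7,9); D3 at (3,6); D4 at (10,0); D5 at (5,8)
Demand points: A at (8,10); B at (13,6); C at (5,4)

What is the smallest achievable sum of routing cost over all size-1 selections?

Open {D2}.
  A→D2 1, B→D2 6, C→D2 5  ⇒ total 12.
Compare {D1}: total 14.
Compare {D5}: total 15.
No size-1 selection does better; minimum is 12.

12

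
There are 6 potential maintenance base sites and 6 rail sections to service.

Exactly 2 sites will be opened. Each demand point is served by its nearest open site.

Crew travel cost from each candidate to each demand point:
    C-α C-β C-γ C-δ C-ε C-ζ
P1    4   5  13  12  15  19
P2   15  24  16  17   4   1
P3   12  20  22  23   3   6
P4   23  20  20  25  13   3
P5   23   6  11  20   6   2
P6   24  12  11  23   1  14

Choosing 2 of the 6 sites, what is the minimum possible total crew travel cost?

Open {P1, P2}.
  C-α→P1 4, C-β→P1 5, C-γ→P1 13, C-δ→P1 12, C-ε→P2 4, C-ζ→P2 1  ⇒ total 39.
Compare {P1, P5}: total 40.
Compare {P1, P3}: total 43.
No size-2 selection does better; minimum is 39.

39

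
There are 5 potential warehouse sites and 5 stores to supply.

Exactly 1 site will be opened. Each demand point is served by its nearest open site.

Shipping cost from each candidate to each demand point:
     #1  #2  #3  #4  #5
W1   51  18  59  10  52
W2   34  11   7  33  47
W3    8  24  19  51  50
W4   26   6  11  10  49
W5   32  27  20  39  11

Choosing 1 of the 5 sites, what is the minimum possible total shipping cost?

102

Open {W4}.
  #1→W4 26, #2→W4 6, #3→W4 11, #4→W4 10, #5→W4 49  ⇒ total 102.
Compare {W5}: total 129.
Compare {W2}: total 132.
No size-1 selection does better; minimum is 102.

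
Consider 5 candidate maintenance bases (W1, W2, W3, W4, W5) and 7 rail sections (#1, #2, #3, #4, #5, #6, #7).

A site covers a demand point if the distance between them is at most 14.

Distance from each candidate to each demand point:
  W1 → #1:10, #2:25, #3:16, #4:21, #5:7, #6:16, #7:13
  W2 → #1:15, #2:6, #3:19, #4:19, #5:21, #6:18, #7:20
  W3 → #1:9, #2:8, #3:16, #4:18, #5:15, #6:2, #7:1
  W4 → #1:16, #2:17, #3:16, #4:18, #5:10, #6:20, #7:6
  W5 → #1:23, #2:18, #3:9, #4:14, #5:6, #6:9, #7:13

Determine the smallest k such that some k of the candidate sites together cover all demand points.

2

Coverage sets (demand points within 14 of each site):
  W1: {#1, #5, #7}
  W2: {#2}
  W3: {#1, #2, #6, #7}
  W4: {#5, #7}
  W5: {#3, #4, #5, #6, #7}
No single site covers all 7 demand points.
But {W3, W5} covers everything, so the minimum is 2.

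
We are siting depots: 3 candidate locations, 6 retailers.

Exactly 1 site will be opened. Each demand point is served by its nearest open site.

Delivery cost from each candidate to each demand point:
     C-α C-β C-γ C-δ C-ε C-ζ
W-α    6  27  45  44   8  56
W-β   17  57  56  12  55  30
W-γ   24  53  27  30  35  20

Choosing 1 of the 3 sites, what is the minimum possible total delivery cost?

186

Open {W-α}.
  C-α→W-α 6, C-β→W-α 27, C-γ→W-α 45, C-δ→W-α 44, C-ε→W-α 8, C-ζ→W-α 56  ⇒ total 186.
Compare {W-γ}: total 189.
Compare {W-β}: total 227.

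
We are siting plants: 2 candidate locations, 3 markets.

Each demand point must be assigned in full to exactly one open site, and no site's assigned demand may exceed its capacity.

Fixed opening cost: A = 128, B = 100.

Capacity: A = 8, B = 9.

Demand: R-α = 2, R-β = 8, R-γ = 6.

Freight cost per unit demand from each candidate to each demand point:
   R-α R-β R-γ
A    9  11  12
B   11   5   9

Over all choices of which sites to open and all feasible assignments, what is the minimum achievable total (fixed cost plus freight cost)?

Open {A, B}; cheapest assignment that respects the capacities:
  A (cap 8, load 8): R-α, R-γ — cost 2×9 + 6×12 = 90
  B (cap 9, load 8): R-β — cost 8×5 = 40
  Shipping 130, fixed 228 → total 358.
  Any other capacity-feasible assignment to {A, B} ships for at least 130.
Total demand is 16 and no other set of sites has combined capacity ≥ 16, so {A, B} is the only feasible choice of open sites. Minimum: 358.

358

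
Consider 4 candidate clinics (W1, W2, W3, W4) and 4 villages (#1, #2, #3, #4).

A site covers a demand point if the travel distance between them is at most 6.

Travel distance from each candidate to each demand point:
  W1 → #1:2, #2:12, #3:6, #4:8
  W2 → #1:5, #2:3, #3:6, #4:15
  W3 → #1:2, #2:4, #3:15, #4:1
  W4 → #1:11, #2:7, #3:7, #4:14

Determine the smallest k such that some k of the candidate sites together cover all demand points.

Coverage sets (demand points within 6 of each site):
  W1: {#1, #3}
  W2: {#1, #2, #3}
  W3: {#1, #2, #4}
  W4: {}
No single site covers all 4 demand points.
But {W1, W3} covers everything, so the minimum is 2.

2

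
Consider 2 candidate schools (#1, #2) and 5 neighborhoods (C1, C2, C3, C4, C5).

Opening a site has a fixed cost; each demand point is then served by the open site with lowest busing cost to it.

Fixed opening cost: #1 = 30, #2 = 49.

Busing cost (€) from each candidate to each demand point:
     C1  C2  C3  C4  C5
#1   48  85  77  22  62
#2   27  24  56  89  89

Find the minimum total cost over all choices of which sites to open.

Open {#1, #2}: assign each demand point to its cheapest open site.
  C1→#2 27, C2→#2 24, C3→#2 56, C4→#1 22, C5→#1 62
  busing cost 191, fixed 79 → total 270.
Compare {#1}: busing cost 294 + fixed 30 = 324.
Compare {#2}: busing cost 285 + fixed 49 = 334.

270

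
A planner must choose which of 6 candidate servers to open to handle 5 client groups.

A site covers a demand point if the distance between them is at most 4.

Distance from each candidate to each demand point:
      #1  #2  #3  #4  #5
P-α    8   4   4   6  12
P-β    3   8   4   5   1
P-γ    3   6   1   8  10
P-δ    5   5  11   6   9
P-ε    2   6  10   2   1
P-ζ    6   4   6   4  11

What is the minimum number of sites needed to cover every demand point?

Coverage sets (demand points within 4 of each site):
  P-α: {#2, #3}
  P-β: {#1, #3, #5}
  P-γ: {#1, #3}
  P-δ: {}
  P-ε: {#1, #4, #5}
  P-ζ: {#2, #4}
No single site covers all 5 demand points.
But {P-α, P-ε} covers everything, so the minimum is 2.

2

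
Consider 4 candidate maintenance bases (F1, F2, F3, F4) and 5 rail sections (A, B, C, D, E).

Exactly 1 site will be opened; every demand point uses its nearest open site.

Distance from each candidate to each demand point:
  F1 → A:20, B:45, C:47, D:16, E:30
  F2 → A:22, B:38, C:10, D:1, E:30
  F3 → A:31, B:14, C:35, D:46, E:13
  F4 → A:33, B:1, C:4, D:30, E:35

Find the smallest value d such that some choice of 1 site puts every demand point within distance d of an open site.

Open {F4}.
  Farthest demand point is E at distance 35 (to F4); all others are ≤ 35.
With {F2} the worst case is 38.
With {F3} the worst case is 46.
No size-1 selection achieves below 35.

35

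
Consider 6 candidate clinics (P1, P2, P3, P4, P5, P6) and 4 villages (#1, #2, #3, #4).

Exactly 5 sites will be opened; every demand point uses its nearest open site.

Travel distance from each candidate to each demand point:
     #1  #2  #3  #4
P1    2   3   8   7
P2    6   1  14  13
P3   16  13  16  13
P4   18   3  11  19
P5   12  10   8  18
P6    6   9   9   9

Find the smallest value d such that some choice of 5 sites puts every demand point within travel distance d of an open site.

Open {P1, P2, P3, P4, P5}.
  Farthest demand point is #3 at travel distance 8 (to P1); all others are ≤ 8.
With {P1, P2, P3, P4, P6} the worst case is 8.
With {P1, P2, P3, P5, P6} the worst case is 8.
No size-5 selection achieves below 8.

8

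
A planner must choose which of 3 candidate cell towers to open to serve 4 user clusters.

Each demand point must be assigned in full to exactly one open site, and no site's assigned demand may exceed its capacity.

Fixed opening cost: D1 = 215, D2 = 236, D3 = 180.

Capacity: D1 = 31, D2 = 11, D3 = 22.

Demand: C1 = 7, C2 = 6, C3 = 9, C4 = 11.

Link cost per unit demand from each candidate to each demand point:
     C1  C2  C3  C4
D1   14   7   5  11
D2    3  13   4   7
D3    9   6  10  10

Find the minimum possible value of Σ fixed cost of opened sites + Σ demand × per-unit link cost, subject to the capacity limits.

Open {D1, D3}; cheapest assignment that respects the capacities:
  D1 (cap 31, load 15): C2, C3 — cost 6×7 + 9×5 = 87
  D3 (cap 22, load 18): C1, C4 — cost 7×9 + 11×10 = 173
  Shipping 260, fixed 395 → total 655.
  Any other capacity-feasible assignment to {D1, D3} ships for at least 260.
Compare {D1, D2}: its best feasible assignment gives total 680.
Compare {D2, D3}: its best feasible assignment gives total 682.
Every other set of open sites that can feasibly serve all demand totals ≥ 680 even under its best assignment. Minimum: 655.

655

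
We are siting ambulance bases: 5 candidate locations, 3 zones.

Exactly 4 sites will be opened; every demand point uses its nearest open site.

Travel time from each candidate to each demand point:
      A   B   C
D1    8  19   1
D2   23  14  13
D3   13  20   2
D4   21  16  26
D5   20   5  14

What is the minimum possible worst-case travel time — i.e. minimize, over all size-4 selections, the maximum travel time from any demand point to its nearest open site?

8

Open {D1, D2, D3, D5}.
  Farthest demand point is A at travel time 8 (to D1); all others are ≤ 8.
With {D1, D2, D4, D5} the worst case is 8.
With {D1, D3, D4, D5} the worst case is 8.
No size-4 selection achieves below 8.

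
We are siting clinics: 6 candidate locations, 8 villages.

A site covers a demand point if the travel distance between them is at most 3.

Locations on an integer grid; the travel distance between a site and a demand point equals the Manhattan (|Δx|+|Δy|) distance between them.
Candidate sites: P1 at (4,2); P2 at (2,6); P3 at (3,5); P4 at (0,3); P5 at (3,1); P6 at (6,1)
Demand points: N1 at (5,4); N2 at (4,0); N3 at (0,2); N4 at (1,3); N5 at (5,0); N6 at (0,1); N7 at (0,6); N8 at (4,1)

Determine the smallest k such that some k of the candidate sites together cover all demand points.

2

Coverage sets (demand points within 3 of each site):
  P1: {N1, N2, N5, N8}
  P2: {N7}
  P3: {N1}
  P4: {N3, N4, N6, N7}
  P5: {N2, N5, N6, N8}
  P6: {N2, N5, N8}
No single site covers all 8 demand points.
But {P1, P4} covers everything, so the minimum is 2.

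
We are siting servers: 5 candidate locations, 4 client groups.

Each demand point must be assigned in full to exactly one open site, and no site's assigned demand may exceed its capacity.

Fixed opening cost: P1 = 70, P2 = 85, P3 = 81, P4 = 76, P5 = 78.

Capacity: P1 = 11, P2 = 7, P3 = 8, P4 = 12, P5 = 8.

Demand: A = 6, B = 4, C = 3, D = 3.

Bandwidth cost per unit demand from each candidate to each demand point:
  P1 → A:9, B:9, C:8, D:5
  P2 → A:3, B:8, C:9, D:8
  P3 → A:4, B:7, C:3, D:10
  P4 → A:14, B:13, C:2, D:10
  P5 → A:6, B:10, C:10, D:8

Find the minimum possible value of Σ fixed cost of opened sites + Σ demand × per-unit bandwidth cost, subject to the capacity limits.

248

Open {P1, P2}; cheapest assignment that respects the capacities:
  P1 (cap 11, load 10): B, C, D — cost 4×9 + 3×8 + 3×5 = 75
  P2 (cap 7, load 6): A — cost 6×3 = 18
  Shipping 93, fixed 155 → total 248.
  Any other capacity-feasible assignment to {P1, P2} ships for at least 93.
Compare {P1, P3}: its best feasible assignment gives total 250.
Compare {P1, P5}: its best feasible assignment gives total 259.
Every other set of open sites that can feasibly serve all demand totals ≥ 250 even under its best assignment. Minimum: 248.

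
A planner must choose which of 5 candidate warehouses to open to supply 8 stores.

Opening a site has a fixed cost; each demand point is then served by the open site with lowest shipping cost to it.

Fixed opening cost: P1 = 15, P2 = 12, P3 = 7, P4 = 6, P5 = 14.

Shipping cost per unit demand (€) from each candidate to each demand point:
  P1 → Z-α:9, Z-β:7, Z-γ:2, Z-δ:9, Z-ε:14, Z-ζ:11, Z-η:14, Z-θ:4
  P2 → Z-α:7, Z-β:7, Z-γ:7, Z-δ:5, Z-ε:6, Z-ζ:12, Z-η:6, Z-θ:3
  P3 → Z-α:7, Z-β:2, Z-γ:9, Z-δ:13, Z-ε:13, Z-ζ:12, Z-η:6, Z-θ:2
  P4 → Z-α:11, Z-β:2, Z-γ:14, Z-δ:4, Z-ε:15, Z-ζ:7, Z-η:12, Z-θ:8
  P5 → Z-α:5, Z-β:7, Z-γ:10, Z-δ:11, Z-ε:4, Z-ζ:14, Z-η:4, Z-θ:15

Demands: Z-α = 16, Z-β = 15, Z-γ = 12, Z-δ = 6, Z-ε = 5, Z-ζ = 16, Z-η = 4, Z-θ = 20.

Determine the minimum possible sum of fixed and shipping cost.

388

Open {P1, P3, P4, P5}: assign each demand point to its cheapest open site.
  Z-α→P5 16×5=80, Z-β→P3 15×2=30, Z-γ→P1 12×2=24, Z-δ→P4 6×4=24, Z-ε→P5 5×4=20, Z-ζ→P4 16×7=112, Z-η→P5 4×4=16, Z-θ→P3 20×2=40
  shipping cost 346, fixed 42 → total 388.
Compare {P1, P2, P3, P4, P5}: shipping cost 346 + fixed 54 = 400.
Compare {P1, P2, P4, P5}: shipping cost 366 + fixed 47 = 413.
Compare {P1, P4, P5}: shipping cost 386 + fixed 35 = 421.
All other subsets cost ≥ 400. Minimum total cost: 388.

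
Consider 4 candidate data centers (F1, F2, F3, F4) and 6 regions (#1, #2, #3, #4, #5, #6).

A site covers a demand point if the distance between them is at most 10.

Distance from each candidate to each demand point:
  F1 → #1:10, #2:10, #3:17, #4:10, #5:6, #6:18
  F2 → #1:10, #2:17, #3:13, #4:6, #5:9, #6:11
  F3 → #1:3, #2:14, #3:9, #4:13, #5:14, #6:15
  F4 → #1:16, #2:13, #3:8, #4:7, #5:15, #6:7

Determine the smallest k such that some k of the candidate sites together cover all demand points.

2

Coverage sets (demand points within 10 of each site):
  F1: {#1, #2, #4, #5}
  F2: {#1, #4, #5}
  F3: {#1, #3}
  F4: {#3, #4, #6}
No single site covers all 6 demand points.
But {F1, F4} covers everything, so the minimum is 2.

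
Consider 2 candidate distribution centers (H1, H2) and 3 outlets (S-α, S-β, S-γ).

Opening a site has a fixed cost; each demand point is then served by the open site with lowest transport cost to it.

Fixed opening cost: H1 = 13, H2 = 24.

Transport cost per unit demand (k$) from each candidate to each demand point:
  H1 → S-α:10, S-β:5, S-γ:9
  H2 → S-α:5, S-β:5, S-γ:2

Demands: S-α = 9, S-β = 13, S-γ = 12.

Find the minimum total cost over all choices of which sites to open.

158

Open {H2}: assign each demand point to its cheapest open site.
  S-α→H2 9×5=45, S-β→H2 13×5=65, S-γ→H2 12×2=24
  transport cost 134, fixed 24 → total 158.
Compare {H1, H2}: transport cost 134 + fixed 37 = 171.
Compare {H1}: transport cost 263 + fixed 13 = 276.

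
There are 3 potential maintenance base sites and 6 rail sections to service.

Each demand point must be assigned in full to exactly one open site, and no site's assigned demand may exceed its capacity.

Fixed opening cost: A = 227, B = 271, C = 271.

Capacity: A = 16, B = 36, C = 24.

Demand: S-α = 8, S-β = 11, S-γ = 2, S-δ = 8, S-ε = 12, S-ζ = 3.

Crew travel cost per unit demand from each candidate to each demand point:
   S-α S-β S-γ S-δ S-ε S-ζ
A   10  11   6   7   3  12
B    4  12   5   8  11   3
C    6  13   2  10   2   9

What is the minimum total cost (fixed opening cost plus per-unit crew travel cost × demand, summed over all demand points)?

Open {A, B}; cheapest assignment that respects the capacities:
  A (cap 16, load 12): S-ε — cost 12×3 = 36
  B (cap 36, load 32): S-α, S-β, S-γ, S-δ, S-ζ — cost 8×4 + 11×12 + 2×5 + 8×8 + 3×3 = 247
  Shipping 283, fixed 498 → total 781.
  Any other capacity-feasible assignment to {A, B} ships for at least 283.
Compare {B, C}: its best feasible assignment gives total 807.
Compare {A, B, C}: its best feasible assignment gives total 1023.
Every other set of open sites that can feasibly serve all demand totals ≥ 807 even under its best assignment. Minimum: 781.

781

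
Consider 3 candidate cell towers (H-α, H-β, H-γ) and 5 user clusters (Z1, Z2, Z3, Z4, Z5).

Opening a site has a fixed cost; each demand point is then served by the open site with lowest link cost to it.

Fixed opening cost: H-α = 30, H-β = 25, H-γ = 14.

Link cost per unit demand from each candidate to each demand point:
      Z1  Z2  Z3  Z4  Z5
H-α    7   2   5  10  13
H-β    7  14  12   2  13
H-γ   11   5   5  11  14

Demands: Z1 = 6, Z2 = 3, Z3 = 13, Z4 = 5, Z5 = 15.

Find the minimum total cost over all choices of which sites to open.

366

Open {H-β, H-γ}: assign each demand point to its cheapest open site.
  Z1→H-β 6×7=42, Z2→H-γ 3×5=15, Z3→H-γ 13×5=65, Z4→H-β 5×2=10, Z5→H-β 15×13=195
  link cost 327, fixed 39 → total 366.
Compare {H-α, H-β}: link cost 318 + fixed 55 = 373.
Compare {H-α, H-β, H-γ}: link cost 318 + fixed 69 = 387.
Compare {H-α}: link cost 358 + fixed 30 = 388.
All other subsets cost ≥ 373. Minimum total cost: 366.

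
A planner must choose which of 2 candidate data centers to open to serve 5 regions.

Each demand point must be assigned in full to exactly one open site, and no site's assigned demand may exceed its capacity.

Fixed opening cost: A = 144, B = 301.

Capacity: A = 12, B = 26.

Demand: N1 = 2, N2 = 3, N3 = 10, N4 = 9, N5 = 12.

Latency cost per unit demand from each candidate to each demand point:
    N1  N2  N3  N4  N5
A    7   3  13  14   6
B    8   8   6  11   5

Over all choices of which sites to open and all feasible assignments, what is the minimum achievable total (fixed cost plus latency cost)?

716

Open {A, B}; cheapest assignment that respects the capacities:
  A (cap 12, load 12): N2, N4 — cost 3×3 + 9×14 = 135
  B (cap 26, load 24): N1, N3, N5 — cost 2×8 + 10×6 + 12×5 = 136
  Shipping 271, fixed 445 → total 716.
  Any other capacity-feasible assignment to {A, B} ships for at least 271.
Total demand is 36 and no other set of sites has combined capacity ≥ 36, so {A, B} is the only feasible choice of open sites. Minimum: 716.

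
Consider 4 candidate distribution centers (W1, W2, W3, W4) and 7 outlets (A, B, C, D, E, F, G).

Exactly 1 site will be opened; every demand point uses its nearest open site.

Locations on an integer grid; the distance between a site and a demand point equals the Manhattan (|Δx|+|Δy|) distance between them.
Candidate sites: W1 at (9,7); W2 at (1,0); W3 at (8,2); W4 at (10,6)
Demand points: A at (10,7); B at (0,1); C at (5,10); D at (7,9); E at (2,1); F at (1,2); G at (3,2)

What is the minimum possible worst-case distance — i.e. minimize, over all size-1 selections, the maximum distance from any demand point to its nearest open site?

11

Open {W3}.
  Farthest demand point is C at distance 11 (to W3); all others are ≤ 11.
With {W1} the worst case is 15.
With {W4} the worst case is 15.
No size-1 selection achieves below 11.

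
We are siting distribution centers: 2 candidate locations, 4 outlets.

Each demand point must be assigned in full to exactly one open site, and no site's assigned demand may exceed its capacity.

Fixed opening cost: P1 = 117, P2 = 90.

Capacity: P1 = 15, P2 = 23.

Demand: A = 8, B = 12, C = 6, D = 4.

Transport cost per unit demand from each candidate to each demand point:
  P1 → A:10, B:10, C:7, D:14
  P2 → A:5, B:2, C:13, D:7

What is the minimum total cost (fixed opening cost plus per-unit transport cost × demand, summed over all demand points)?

Open {P1, P2}; cheapest assignment that respects the capacities:
  P1 (cap 15, load 10): C, D — cost 6×7 + 4×14 = 98
  P2 (cap 23, load 20): A, B — cost 8×5 + 12×2 = 64
  Shipping 162, fixed 207 → total 369.
  Any other capacity-feasible assignment to {P1, P2} ships for at least 162.
Total demand is 30 and no other set of sites has combined capacity ≥ 30, so {P1, P2} is the only feasible choice of open sites. Minimum: 369.

369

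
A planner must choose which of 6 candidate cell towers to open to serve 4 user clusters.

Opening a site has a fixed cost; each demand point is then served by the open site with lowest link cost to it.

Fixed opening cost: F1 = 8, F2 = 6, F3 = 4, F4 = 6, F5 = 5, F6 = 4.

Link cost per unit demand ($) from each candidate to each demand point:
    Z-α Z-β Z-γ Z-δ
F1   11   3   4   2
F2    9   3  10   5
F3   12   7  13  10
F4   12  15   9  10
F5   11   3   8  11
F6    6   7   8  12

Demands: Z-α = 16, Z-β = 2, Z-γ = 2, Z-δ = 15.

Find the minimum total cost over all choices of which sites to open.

Open {F1, F6}: assign each demand point to its cheapest open site.
  Z-α→F6 16×6=96, Z-β→F1 2×3=6, Z-γ→F1 2×4=8, Z-δ→F1 15×2=30
  link cost 140, fixed 12 → total 152.
Compare {F1, F3, F6}: link cost 140 + fixed 16 = 156.
Compare {F1, F5, F6}: link cost 140 + fixed 17 = 157.
Compare {F1, F2, F6}: link cost 140 + fixed 18 = 158.
All other subsets cost ≥ 156. Minimum total cost: 152.

152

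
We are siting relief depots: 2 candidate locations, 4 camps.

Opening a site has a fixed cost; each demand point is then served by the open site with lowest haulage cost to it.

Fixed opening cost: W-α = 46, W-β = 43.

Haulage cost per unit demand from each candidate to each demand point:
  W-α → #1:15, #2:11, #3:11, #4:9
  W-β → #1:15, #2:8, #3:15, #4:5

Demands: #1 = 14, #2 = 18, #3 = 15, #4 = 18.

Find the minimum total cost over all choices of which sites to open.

Open {W-α, W-β}: assign each demand point to its cheapest open site.
  #1→W-α 14×15=210, #2→W-β 18×8=144, #3→W-α 15×11=165, #4→W-β 18×5=90
  haulage cost 609, fixed 89 → total 698.
Compare {W-β}: haulage cost 669 + fixed 43 = 712.
Compare {W-α}: haulage cost 735 + fixed 46 = 781.

698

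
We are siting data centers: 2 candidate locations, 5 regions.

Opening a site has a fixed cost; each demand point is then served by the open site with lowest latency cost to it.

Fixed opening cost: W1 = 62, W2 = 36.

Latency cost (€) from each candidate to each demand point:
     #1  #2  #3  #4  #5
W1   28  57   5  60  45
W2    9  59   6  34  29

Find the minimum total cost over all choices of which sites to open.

173

Open {W2}: assign each demand point to its cheapest open site.
  #1→W2 9, #2→W2 59, #3→W2 6, #4→W2 34, #5→W2 29
  latency cost 137, fixed 36 → total 173.
Compare {W1, W2}: latency cost 134 + fixed 98 = 232.
Compare {W1}: latency cost 195 + fixed 62 = 257.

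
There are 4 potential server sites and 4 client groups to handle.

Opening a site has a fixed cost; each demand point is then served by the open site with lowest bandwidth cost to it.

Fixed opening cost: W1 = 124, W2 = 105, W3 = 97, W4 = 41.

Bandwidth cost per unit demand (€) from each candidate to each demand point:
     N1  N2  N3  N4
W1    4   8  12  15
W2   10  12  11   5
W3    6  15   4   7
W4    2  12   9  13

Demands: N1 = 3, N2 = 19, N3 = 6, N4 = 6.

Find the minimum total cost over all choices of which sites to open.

Open {W4}: assign each demand point to its cheapest open site.
  N1→W4 3×2=6, N2→W4 19×12=228, N3→W4 6×9=54, N4→W4 6×13=78
  bandwidth cost 366, fixed 41 → total 407.
Compare {W3, W4}: bandwidth cost 300 + fixed 138 = 438.
Compare {W1}: bandwidth cost 326 + fixed 124 = 450.
Compare {W1, W3}: bandwidth cost 230 + fixed 221 = 451.
All other subsets cost ≥ 438. Minimum total cost: 407.

407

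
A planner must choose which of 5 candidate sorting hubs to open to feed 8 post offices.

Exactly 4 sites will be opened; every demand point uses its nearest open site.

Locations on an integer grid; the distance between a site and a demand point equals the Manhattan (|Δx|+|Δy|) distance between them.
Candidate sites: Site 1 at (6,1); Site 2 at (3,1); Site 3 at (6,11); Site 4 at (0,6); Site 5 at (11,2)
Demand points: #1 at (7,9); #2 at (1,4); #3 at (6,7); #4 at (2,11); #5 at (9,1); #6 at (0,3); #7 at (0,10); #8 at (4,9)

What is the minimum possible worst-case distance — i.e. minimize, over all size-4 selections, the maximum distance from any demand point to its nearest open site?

Open {Site 1, Site 2, Site 3, Site 4}.
  Farthest demand point is #3 at distance 4 (to Site 3); all others are ≤ 4.
With {Site 1, Site 3, Site 4, Site 5} the worst case is 4.
With {Site 2, Site 3, Site 4, Site 5} the worst case is 4.
No size-4 selection achieves below 4.

4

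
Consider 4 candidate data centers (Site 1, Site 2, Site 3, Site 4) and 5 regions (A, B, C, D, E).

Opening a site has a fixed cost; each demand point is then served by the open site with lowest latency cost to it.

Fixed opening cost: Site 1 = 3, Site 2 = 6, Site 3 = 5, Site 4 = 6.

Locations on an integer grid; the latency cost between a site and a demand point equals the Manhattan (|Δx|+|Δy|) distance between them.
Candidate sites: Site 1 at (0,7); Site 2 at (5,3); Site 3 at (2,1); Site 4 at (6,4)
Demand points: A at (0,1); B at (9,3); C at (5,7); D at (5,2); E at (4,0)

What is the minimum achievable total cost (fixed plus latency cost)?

Open {Site 2, Site 3}: assign each demand point to its cheapest open site.
  A→Site 3 2, B→Site 2 4, C→Site 2 4, D→Site 2 1, E→Site 3 3
  latency cost 14, fixed 11 → total 25.
Compare {Site 2}: latency cost 20 + fixed 6 = 26.
Compare {Site 3, Site 4}: latency cost 16 + fixed 11 = 27.
Compare {Site 1, Site 2}: latency cost 19 + fixed 9 = 28.
All other subsets cost ≥ 26. Minimum total cost: 25.

25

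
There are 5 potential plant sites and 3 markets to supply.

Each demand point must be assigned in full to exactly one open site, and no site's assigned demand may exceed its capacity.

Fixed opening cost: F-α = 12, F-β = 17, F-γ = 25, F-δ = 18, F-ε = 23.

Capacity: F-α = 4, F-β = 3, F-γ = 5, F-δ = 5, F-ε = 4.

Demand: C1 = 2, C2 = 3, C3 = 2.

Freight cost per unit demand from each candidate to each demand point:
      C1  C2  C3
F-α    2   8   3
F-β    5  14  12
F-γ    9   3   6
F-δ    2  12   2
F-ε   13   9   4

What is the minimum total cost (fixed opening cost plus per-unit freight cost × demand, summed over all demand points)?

56

Open {F-α, F-γ}; cheapest assignment that respects the capacities:
  F-α (cap 4, load 4): C1, C3 — cost 2×2 + 2×3 = 10
  F-γ (cap 5, load 3): C2 — cost 3×3 = 9
  Shipping 19, fixed 37 → total 56.
  Any other capacity-feasible assignment to {F-α, F-γ} ships for at least 19.
Compare {F-γ, F-δ}: its best feasible assignment gives total 60.
Compare {F-α, F-δ}: its best feasible assignment gives total 62.
Every other set of open sites that can feasibly serve all demand totals ≥ 60 even under its best assignment. Minimum: 56.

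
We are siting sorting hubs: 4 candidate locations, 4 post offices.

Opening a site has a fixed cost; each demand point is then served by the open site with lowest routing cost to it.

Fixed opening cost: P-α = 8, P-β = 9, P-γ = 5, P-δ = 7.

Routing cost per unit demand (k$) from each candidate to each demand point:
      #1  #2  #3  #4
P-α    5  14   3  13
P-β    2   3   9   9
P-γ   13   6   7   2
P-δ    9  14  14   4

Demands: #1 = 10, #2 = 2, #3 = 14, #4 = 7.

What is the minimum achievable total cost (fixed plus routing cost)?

104

Open {P-α, P-β, P-γ}: assign each demand point to its cheapest open site.
  #1→P-β 10×2=20, #2→P-β 2×3=6, #3→P-α 14×3=42, #4→P-γ 7×2=14
  routing cost 82, fixed 22 → total 104.
Compare {P-α, P-β, P-γ, P-δ}: routing cost 82 + fixed 29 = 111.
Compare {P-α, P-β, P-δ}: routing cost 96 + fixed 24 = 120.
Compare {P-α, P-γ}: routing cost 118 + fixed 13 = 131.
All other subsets cost ≥ 111. Minimum total cost: 104.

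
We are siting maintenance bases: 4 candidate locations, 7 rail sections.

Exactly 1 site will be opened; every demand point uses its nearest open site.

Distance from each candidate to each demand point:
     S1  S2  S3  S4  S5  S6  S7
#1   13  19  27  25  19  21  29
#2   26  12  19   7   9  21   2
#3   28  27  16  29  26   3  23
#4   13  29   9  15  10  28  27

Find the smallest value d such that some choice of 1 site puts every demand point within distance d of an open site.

26

Open {#2}.
  Farthest demand point is S1 at distance 26 (to #2); all others are ≤ 26.
With {#1} the worst case is 29.
With {#3} the worst case is 29.
No size-1 selection achieves below 26.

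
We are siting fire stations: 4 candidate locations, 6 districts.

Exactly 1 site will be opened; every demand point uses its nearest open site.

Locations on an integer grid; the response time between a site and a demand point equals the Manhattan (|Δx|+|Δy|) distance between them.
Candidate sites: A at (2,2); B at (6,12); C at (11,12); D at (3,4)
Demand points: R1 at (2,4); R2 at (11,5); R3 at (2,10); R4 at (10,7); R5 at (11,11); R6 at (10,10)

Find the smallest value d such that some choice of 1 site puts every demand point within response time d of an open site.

12

Open {B}.
  Farthest demand point is R1 at response time 12 (to B); all others are ≤ 12.
With {D} the worst case is 15.
With {C} the worst case is 17.
No size-1 selection achieves below 12.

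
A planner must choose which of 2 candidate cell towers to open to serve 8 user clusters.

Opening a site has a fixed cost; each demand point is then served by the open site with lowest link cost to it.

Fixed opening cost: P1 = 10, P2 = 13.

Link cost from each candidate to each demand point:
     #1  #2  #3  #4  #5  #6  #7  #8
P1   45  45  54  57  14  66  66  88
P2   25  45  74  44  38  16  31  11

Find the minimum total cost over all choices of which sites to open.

263

Open {P1, P2}: assign each demand point to its cheapest open site.
  #1→P2 25, #2→P1 45, #3→P1 54, #4→P2 44, #5→P1 14, #6→P2 16, #7→P2 31, #8→P2 11
  link cost 240, fixed 23 → total 263.
Compare {P2}: link cost 284 + fixed 13 = 297.
Compare {P1}: link cost 435 + fixed 10 = 445.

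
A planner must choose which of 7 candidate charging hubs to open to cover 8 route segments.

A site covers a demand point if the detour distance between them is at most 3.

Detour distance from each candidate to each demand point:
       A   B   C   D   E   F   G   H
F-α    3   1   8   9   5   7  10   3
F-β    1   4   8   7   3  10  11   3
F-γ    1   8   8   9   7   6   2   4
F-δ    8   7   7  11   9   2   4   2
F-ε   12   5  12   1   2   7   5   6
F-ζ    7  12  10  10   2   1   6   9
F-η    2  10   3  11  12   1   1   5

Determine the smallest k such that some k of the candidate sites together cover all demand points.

3

Coverage sets (demand points within 3 of each site):
  F-α: {A, B, H}
  F-β: {A, E, H}
  F-γ: {A, G}
  F-δ: {F, H}
  F-ε: {D, E}
  F-ζ: {E, F}
  F-η: {A, C, F, G}
No 2 sites suffice: every size-2 union leaves at least one demand point uncovered.
But {F-α, F-ε, F-η} covers everything, so the minimum is 3.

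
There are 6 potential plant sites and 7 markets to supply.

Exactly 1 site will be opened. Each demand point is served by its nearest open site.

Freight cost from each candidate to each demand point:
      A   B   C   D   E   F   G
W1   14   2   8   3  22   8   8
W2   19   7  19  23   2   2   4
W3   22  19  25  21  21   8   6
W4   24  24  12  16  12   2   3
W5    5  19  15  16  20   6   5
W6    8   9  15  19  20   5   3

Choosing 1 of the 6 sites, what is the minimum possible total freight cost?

65

Open {W1}.
  A→W1 14, B→W1 2, C→W1 8, D→W1 3, E→W1 22, F→W1 8, G→W1 8  ⇒ total 65.
Compare {W2}: total 76.
Compare {W6}: total 79.
No size-1 selection does better; minimum is 65.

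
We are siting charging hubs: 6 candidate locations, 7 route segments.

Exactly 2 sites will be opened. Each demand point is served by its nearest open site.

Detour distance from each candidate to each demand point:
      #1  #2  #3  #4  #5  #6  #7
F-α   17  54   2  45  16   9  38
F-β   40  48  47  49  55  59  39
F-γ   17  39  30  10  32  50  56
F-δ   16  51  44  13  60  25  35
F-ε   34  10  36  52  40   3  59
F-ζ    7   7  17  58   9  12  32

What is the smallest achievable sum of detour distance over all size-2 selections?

Open {F-γ, F-ζ}.
  #1→F-ζ 7, #2→F-ζ 7, #3→F-ζ 17, #4→F-γ 10, #5→F-ζ 9, #6→F-ζ 12, #7→F-ζ 32  ⇒ total 94.
Compare {F-δ, F-ζ}: total 97.
Compare {F-α, F-ζ}: total 111.
No size-2 selection does better; minimum is 94.

94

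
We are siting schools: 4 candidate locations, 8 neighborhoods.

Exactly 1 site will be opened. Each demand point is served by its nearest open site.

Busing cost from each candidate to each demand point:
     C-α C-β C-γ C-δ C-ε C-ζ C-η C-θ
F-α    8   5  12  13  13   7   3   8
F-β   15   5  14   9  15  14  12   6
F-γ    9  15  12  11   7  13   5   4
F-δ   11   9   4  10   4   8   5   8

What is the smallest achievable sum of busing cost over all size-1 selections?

Open {F-δ}.
  C-α→F-δ 11, C-β→F-δ 9, C-γ→F-δ 4, C-δ→F-δ 10, C-ε→F-δ 4, C-ζ→F-δ 8, C-η→F-δ 5, C-θ→F-δ 8  ⇒ total 59.
Compare {F-α}: total 69.
Compare {F-γ}: total 76.
No size-1 selection does better; minimum is 59.

59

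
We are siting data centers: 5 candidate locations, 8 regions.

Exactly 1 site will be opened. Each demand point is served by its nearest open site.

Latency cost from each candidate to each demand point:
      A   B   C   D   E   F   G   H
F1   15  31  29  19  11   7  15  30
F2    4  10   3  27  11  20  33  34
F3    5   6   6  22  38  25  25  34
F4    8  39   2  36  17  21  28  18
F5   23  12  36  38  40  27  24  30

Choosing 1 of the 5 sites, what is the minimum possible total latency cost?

142

Open {F2}.
  A→F2 4, B→F2 10, C→F2 3, D→F2 27, E→F2 11, F→F2 20, G→F2 33, H→F2 34  ⇒ total 142.
Compare {F1}: total 157.
Compare {F3}: total 161.
No size-1 selection does better; minimum is 142.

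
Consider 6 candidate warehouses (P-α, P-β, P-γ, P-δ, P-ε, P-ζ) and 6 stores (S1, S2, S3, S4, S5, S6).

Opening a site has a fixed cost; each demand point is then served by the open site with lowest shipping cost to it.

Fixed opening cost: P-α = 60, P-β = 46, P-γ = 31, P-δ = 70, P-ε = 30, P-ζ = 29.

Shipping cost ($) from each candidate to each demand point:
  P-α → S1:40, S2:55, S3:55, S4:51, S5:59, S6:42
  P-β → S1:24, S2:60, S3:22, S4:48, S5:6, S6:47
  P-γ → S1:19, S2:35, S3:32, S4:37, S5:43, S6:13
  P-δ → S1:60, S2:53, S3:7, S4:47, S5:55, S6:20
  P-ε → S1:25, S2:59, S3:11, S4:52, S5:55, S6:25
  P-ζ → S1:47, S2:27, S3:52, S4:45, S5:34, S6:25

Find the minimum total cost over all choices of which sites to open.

Open {P-β, P-γ}: assign each demand point to its cheapest open site.
  S1→P-γ 19, S2→P-γ 35, S3→P-β 22, S4→P-γ 37, S5→P-β 6, S6→P-γ 13
  shipping cost 132, fixed 77 → total 209.
Compare {P-γ}: shipping cost 179 + fixed 31 = 210.
Compare {P-γ, P-ε}: shipping cost 158 + fixed 61 = 219.
Compare {P-γ, P-ζ}: shipping cost 162 + fixed 60 = 222.
All other subsets cost ≥ 210. Minimum total cost: 209.

209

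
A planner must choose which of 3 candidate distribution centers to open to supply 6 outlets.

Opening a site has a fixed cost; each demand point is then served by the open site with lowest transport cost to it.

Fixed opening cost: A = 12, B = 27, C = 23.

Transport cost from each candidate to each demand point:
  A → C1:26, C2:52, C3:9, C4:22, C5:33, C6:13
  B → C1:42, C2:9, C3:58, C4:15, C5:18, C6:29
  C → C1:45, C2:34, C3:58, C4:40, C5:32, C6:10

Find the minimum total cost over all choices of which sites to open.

Open {A, B}: assign each demand point to its cheapest open site.
  C1→A 26, C2→B 9, C3→A 9, C4→B 15, C5→B 18, C6→A 13
  transport cost 90, fixed 39 → total 129.
Compare {A, B, C}: transport cost 87 + fixed 62 = 149.
Compare {A}: transport cost 155 + fixed 12 = 167.
Compare {A, C}: transport cost 133 + fixed 35 = 168.
All other subsets cost ≥ 149. Minimum total cost: 129.

129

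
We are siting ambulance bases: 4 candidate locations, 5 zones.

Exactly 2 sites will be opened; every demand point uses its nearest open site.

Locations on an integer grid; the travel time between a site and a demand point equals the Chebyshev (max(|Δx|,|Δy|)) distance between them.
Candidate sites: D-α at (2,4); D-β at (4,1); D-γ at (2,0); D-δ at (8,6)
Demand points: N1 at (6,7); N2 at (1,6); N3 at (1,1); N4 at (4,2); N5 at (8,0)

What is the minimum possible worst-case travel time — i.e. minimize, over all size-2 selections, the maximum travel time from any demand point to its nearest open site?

4

Open {D-α, D-β}.
  Farthest demand point is N1 at travel time 4 (to D-α); all others are ≤ 4.
With {D-β, D-δ} the worst case is 5.
With {D-α, D-γ} the worst case is 6.
No size-2 selection achieves below 4.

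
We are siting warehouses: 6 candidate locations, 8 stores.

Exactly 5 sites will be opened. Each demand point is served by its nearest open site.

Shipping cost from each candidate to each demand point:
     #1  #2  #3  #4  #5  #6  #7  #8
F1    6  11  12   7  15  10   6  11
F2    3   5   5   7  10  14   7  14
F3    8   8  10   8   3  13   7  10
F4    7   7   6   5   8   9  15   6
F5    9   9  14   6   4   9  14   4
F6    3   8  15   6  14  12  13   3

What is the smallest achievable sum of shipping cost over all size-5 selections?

Open {F1, F2, F3, F4, F6}.
  #1→F2 3, #2→F2 5, #3→F2 5, #4→F4 5, #5→F3 3, #6→F4 9, #7→F1 6, #8→F6 3  ⇒ total 39.
Compare {F1, F2, F3, F4, F5}: total 40.
Compare {F1, F2, F3, F5, F6}: total 40.
No size-5 selection does better; minimum is 39.

39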